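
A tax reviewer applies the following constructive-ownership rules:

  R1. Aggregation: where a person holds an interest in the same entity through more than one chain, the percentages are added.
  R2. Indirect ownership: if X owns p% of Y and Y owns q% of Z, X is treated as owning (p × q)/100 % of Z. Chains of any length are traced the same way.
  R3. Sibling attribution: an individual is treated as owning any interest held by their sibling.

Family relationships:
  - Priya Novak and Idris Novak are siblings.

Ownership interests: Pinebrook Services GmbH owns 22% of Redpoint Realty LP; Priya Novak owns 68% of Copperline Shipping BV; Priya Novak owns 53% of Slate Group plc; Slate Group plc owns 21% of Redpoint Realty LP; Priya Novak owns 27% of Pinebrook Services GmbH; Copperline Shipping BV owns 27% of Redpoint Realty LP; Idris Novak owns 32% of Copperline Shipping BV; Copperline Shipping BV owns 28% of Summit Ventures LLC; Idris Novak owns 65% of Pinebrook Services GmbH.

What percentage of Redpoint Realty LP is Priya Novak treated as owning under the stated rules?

By sibling attribution (R3), Priya Novak is treated as also owning Idris Novak's interest in Pinebrook Services GmbH, giving 27% + 65% = 92%.
By sibling attribution (R3), Priya Novak is treated as also owning Idris Novak's interest in Copperline Shipping BV, giving 68% + 32% = 100%.
Chain via Pinebrook Services GmbH (R2): 92% × 22% = 20.24% of Redpoint Realty LP.
Chain via Copperline Shipping BV (R2): 100% × 27% = 27% of Redpoint Realty LP.
Chain via Slate Group plc (R2): 53% × 21% = 11.13% of Redpoint Realty LP.
Aggregating (R1): 20.24% + 27% + 11.13% = 58.37%.

58.37%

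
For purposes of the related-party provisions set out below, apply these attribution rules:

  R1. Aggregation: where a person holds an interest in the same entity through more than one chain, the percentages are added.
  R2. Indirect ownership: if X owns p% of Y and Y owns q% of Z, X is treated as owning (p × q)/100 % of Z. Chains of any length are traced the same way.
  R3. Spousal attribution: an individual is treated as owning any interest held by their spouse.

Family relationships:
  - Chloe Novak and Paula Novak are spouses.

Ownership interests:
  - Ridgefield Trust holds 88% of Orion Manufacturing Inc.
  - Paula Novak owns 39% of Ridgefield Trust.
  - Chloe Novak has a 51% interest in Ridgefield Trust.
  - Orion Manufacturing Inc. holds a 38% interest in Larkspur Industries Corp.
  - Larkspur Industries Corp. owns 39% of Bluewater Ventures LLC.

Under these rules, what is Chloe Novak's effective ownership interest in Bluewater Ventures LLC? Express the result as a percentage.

11.73744%

By spousal attribution (R3), Chloe Novak is treated as also owning Paula Novak's interest in Ridgefield Trust, giving 51% + 39% = 90%.
Chain via Ridgefield Trust → Orion Manufacturing Inc. → Larkspur Industries Corp. (R2): 90% × 88% × 38% × 39% = 11.73744% of Bluewater Ventures LLC.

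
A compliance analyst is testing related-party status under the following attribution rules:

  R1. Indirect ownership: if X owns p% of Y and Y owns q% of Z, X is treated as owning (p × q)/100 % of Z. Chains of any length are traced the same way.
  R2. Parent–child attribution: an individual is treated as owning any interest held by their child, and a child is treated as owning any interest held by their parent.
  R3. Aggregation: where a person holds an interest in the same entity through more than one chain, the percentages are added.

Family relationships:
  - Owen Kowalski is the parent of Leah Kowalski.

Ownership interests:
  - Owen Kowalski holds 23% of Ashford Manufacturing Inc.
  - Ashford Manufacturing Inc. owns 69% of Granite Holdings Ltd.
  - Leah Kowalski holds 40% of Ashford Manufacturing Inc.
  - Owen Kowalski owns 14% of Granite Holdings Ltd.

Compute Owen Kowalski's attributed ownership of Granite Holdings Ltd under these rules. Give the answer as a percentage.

By parent–child attribution (R2), Owen Kowalski is treated as also owning Leah Kowalski's interest in Ashford Manufacturing Inc, giving 23% + 40% = 63%.
Chain via Ashford Manufacturing Inc. (R1): 63% × 69% = 43.47% of Granite Holdings Ltd.
Direct interest in Granite Holdings Ltd: 14%.
Aggregating (R3): 43.47% + 14% = 57.47%.

57.47%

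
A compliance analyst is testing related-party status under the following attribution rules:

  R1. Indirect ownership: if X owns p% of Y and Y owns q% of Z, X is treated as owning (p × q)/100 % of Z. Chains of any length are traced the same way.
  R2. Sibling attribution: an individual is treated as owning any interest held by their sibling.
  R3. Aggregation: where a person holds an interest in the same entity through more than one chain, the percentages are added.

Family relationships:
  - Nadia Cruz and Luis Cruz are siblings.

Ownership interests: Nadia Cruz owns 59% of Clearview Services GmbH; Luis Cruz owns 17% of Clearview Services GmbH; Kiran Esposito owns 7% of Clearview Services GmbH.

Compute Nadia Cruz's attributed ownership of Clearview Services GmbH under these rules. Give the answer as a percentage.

By sibling attribution (R2), Nadia Cruz is treated as also owning Luis Cruz's interest in Clearview Services GmbH, giving 59% + 17% = 76%.
Direct interest in Clearview Services GmbH: 76%.

76%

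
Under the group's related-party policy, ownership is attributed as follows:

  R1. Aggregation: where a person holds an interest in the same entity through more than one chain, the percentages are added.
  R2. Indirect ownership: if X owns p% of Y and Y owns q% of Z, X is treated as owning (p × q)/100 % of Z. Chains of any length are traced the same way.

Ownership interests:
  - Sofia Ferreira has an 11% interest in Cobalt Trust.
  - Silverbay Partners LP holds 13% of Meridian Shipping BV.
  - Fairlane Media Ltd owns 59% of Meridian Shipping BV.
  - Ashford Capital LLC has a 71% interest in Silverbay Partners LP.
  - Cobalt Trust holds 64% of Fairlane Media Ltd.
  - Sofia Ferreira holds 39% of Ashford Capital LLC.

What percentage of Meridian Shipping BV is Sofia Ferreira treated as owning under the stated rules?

Chain via Ashford Capital LLC → Silverbay Partners LP (R2): 39% × 71% × 13% = 3.5997% of Meridian Shipping BV.
Chain via Cobalt Trust → Fairlane Media Ltd (R2): 11% × 64% × 59% = 4.1536% of Meridian Shipping BV.
Aggregating (R1): 3.5997% + 4.1536% = 7.7533%.

7.7533%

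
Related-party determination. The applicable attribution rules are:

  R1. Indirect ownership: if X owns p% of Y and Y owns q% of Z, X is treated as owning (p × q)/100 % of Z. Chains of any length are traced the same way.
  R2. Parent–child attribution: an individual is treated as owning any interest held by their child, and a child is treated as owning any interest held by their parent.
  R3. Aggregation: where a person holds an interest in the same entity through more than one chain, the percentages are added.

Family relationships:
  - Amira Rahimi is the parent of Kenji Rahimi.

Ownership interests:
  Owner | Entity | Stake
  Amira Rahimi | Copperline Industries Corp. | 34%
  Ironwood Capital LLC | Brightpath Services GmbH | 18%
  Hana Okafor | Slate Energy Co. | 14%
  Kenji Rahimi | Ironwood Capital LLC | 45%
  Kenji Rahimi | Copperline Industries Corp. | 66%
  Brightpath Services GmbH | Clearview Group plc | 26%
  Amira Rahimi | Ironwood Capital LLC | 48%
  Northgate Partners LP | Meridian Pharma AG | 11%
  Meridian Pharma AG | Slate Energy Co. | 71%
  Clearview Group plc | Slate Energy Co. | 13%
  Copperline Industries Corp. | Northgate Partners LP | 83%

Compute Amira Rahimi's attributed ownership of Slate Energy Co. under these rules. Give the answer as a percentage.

By parent–child attribution (R2), Amira Rahimi is treated as also owning Kenji Rahimi's interest in Ironwood Capital LLC, giving 48% + 45% = 93%.
By parent–child attribution (R2), Amira Rahimi is treated as also owning Kenji Rahimi's interest in Copperline Industries Corp, giving 34% + 66% = 100%.
Chain via Ironwood Capital LLC → Brightpath Services GmbH → Clearview Group plc (R1): 93% × 18% × 26% × 13% = 0.565812% of Slate Energy Co.
Chain via Copperline Industries Corp. → Northgate Partners LP → Meridian Pharma AG (R1): 100% × 83% × 11% × 71% = 6.4823% of Slate Energy Co.
Aggregating (R3): 0.565812% + 6.4823% = 7.048112%.

7.048112%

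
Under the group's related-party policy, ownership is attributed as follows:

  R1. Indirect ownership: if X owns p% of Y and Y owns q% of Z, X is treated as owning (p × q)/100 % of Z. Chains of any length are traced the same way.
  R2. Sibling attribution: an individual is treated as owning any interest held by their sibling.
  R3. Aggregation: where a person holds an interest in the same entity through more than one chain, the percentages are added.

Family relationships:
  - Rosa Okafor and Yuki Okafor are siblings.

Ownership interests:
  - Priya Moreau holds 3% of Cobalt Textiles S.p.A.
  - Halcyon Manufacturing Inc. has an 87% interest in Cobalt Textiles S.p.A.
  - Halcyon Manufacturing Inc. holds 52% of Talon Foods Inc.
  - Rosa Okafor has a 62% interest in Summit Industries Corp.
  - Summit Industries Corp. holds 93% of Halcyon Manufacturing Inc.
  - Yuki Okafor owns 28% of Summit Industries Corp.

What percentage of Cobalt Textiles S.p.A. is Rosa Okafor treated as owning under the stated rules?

72.819%

By sibling attribution (R2), Rosa Okafor is treated as also owning Yuki Okafor's interest in Summit Industries Corp, giving 62% + 28% = 90%.
Chain via Summit Industries Corp. → Halcyon Manufacturing Inc. (R1): 90% × 93% × 87% = 72.819% of Cobalt Textiles S.p.A.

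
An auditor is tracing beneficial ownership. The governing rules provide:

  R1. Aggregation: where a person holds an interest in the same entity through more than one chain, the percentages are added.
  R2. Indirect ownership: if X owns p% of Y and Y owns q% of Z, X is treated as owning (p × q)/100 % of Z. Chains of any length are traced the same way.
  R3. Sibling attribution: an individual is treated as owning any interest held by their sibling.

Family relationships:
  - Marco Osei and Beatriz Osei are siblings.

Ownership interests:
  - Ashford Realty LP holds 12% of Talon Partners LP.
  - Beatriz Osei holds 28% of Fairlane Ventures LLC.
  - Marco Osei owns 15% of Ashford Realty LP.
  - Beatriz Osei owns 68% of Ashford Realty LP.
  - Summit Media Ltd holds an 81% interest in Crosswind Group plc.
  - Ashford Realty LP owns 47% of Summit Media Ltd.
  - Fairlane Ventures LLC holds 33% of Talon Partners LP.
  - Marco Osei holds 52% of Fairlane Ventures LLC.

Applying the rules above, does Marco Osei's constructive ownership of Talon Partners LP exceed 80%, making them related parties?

By sibling attribution (R3), Marco Osei is treated as also owning Beatriz Osei's interest in Fairlane Ventures LLC, giving 52% + 28% = 80%.
By sibling attribution (R3), Marco Osei is treated as also owning Beatriz Osei's interest in Ashford Realty LP, giving 15% + 68% = 83%.
Chain via Fairlane Ventures LLC (R2): 80% × 33% = 26.4% of Talon Partners LP.
Chain via Ashford Realty LP (R2): 83% × 12% = 9.96% of Talon Partners LP.
Aggregating (R1): 26.4% + 9.96% = 36.36%.
36.36% does not exceed the 80% threshold, so Marco is not a related party to Talon Partners LP.

No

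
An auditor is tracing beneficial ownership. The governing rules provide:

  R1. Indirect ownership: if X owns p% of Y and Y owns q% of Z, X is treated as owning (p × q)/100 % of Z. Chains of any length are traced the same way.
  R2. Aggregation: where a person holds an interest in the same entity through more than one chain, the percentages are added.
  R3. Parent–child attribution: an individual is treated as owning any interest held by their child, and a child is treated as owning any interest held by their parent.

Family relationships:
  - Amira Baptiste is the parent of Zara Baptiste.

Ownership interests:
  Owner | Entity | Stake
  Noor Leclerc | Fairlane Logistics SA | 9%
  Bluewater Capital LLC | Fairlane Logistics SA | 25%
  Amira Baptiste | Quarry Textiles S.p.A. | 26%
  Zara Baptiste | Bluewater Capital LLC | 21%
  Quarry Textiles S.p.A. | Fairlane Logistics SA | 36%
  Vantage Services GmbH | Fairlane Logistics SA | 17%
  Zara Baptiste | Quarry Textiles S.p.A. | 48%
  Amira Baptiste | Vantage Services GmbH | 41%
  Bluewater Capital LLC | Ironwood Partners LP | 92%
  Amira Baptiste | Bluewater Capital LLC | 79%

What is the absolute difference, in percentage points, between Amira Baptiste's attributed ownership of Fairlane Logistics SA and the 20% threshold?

By parent–child attribution (R3), Amira Baptiste is treated as also owning Zara Baptiste's interest in Quarry Textiles S.p.A, giving 26% + 48% = 74%.
By parent–child attribution (R3), Amira Baptiste is treated as also owning Zara Baptiste's interest in Bluewater Capital LLC, giving 79% + 21% = 100%.
Chain via Quarry Textiles S.p.A. (R1): 74% × 36% = 26.64% of Fairlane Logistics SA.
Chain via Vantage Services GmbH (R1): 41% × 17% = 6.97% of Fairlane Logistics SA.
Chain via Bluewater Capital LLC (R1): 100% × 25% = 25% of Fairlane Logistics SA.
Aggregating (R2): 26.64% + 6.97% + 25% = 58.61%.
58.61% exceeds the 20% threshold by 38.61 percentage points.

38.61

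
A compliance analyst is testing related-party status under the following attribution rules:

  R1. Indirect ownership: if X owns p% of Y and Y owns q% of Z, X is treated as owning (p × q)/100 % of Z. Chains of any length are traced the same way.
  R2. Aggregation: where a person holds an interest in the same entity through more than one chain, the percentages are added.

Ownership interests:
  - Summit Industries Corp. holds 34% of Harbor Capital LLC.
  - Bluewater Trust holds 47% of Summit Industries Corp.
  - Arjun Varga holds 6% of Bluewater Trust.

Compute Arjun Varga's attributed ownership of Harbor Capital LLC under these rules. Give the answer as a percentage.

0.9588%

Chain via Bluewater Trust → Summit Industries Corp. (R1): 6% × 47% × 34% = 0.9588% of Harbor Capital LLC.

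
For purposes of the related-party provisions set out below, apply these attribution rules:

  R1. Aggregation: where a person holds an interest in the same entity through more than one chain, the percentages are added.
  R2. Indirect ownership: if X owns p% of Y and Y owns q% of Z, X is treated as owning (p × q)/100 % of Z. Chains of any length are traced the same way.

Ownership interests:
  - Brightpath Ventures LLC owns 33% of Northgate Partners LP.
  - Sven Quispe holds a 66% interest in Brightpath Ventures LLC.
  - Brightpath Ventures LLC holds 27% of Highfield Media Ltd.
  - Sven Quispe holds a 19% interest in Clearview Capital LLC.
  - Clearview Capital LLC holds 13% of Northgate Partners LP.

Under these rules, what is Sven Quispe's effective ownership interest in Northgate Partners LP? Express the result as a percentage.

24.25%

Chain via Clearview Capital LLC (R2): 19% × 13% = 2.47% of Northgate Partners LP.
Chain via Brightpath Ventures LLC (R2): 66% × 33% = 21.78% of Northgate Partners LP.
Aggregating (R1): 2.47% + 21.78% = 24.25%.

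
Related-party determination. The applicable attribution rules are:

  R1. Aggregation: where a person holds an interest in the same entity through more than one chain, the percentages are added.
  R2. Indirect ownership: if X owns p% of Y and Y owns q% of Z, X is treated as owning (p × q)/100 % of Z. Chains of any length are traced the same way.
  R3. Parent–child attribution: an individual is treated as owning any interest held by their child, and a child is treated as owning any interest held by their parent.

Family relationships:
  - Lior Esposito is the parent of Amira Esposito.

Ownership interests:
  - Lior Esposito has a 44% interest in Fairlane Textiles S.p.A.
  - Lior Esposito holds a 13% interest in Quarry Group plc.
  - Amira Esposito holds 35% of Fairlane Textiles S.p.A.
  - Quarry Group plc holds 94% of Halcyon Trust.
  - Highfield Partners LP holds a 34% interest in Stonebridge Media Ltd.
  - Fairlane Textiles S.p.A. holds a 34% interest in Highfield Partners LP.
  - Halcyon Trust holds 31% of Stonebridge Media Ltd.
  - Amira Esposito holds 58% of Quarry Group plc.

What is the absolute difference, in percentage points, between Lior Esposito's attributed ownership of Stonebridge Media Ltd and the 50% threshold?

20.1782

By parent–child attribution (R3), Lior Esposito is treated as also owning Amira Esposito's interest in Fairlane Textiles S.p.A, giving 44% + 35% = 79%.
By parent–child attribution (R3), Lior Esposito is treated as also owning Amira Esposito's interest in Quarry Group plc, giving 13% + 58% = 71%.
Chain via Fairlane Textiles S.p.A. → Highfield Partners LP (R2): 79% × 34% × 34% = 9.1324% of Stonebridge Media Ltd.
Chain via Quarry Group plc → Halcyon Trust (R2): 71% × 94% × 31% = 20.6894% of Stonebridge Media Ltd.
Aggregating (R1): 9.1324% + 20.6894% = 29.8218%.
29.8218% falls short of the 50% threshold by 20.1782 percentage points.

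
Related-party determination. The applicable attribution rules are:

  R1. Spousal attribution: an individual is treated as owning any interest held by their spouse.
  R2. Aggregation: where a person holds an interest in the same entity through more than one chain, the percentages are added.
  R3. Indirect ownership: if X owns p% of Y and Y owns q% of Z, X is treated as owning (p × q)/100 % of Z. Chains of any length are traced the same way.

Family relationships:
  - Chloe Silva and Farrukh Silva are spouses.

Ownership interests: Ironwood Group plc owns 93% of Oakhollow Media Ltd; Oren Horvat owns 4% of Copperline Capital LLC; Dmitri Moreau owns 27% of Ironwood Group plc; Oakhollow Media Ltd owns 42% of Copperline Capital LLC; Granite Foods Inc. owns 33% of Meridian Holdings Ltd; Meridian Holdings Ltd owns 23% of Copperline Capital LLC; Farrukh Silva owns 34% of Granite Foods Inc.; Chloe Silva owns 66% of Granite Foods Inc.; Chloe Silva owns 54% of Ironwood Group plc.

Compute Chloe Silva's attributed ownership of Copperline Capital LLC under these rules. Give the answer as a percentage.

By spousal attribution (R1), Chloe Silva is treated as also owning Farrukh Silva's interest in Granite Foods Inc, giving 66% + 34% = 100%.
Chain via Granite Foods Inc. → Meridian Holdings Ltd (R3): 100% × 33% × 23% = 7.59% of Copperline Capital LLC.
Chain via Ironwood Group plc → Oakhollow Media Ltd (R3): 54% × 93% × 42% = 21.0924% of Copperline Capital LLC.
Aggregating (R2): 7.59% + 21.0924% = 28.6824%.

28.6824%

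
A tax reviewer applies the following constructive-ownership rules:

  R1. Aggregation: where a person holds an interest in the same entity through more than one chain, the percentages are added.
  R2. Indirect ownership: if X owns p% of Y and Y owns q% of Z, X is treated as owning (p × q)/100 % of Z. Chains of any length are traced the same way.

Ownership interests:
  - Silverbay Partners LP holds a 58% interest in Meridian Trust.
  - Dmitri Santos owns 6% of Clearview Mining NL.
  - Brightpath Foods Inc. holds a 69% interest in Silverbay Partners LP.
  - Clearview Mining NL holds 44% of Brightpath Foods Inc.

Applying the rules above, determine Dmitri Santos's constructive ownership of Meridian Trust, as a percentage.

Chain via Clearview Mining NL → Brightpath Foods Inc. → Silverbay Partners LP (R2): 6% × 44% × 69% × 58% = 1.056528% of Meridian Trust.

1.056528%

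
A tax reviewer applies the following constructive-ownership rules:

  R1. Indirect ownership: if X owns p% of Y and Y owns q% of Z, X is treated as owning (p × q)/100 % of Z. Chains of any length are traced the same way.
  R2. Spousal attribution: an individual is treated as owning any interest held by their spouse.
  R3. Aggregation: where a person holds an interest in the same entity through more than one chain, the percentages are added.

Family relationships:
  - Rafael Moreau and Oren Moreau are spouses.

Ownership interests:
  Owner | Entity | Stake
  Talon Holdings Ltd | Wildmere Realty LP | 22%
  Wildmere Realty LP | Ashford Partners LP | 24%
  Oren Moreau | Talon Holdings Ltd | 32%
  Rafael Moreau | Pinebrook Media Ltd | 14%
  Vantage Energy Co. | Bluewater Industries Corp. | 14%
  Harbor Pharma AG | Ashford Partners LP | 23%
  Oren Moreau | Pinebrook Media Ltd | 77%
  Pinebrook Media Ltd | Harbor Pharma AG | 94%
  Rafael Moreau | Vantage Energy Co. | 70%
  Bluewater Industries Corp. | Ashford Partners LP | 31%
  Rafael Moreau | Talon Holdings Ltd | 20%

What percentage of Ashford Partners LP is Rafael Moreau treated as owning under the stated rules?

25.4578%

By spousal attribution (R2), Rafael Moreau is treated as also owning Oren Moreau's interest in Pinebrook Media Ltd, giving 14% + 77% = 91%.
By spousal attribution (R2), Rafael Moreau is treated as also owning Oren Moreau's interest in Talon Holdings Ltd, giving 20% + 32% = 52%.
Chain via Pinebrook Media Ltd → Harbor Pharma AG (R1): 91% × 94% × 23% = 19.6742% of Ashford Partners LP.
Chain via Vantage Energy Co. → Bluewater Industries Corp. (R1): 70% × 14% × 31% = 3.038% of Ashford Partners LP.
Chain via Talon Holdings Ltd → Wildmere Realty LP (R1): 52% × 22% × 24% = 2.7456% of Ashford Partners LP.
Aggregating (R3): 19.6742% + 3.038% + 2.7456% = 25.4578%.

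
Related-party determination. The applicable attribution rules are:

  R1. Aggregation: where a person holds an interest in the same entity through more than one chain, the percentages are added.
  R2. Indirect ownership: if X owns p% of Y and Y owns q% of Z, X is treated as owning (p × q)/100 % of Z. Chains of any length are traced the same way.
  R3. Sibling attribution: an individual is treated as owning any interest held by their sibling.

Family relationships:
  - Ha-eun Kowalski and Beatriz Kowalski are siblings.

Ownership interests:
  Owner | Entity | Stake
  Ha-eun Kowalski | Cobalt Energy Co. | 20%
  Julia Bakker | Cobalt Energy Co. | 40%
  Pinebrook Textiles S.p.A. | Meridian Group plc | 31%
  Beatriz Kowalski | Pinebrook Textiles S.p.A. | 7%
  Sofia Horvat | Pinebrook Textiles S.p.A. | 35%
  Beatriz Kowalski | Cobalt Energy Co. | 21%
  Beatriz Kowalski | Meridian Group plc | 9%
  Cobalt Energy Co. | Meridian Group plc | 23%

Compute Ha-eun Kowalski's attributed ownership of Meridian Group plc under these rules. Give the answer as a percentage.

20.6%

By sibling attribution (R3), Ha-eun Kowalski is treated as also owning Beatriz Kowalski's interest in Cobalt Energy Co, giving 20% + 21% = 41%.
By sibling attribution (R3), Ha-eun Kowalski is treated as owning Beatriz Kowalski's 7% interest in Pinebrook Textiles S.p.A.
By sibling attribution (R3), Ha-eun Kowalski is treated as owning Beatriz Kowalski's 9% interest in Meridian Group plc.
Chain via Cobalt Energy Co. (R2): 41% × 23% = 9.43% of Meridian Group plc.
Chain via Pinebrook Textiles S.p.A. (R2): 7% × 31% = 2.17% of Meridian Group plc.
Direct interest in Meridian Group plc: 9%.
Aggregating (R1): 9.43% + 2.17% + 9% = 20.6%.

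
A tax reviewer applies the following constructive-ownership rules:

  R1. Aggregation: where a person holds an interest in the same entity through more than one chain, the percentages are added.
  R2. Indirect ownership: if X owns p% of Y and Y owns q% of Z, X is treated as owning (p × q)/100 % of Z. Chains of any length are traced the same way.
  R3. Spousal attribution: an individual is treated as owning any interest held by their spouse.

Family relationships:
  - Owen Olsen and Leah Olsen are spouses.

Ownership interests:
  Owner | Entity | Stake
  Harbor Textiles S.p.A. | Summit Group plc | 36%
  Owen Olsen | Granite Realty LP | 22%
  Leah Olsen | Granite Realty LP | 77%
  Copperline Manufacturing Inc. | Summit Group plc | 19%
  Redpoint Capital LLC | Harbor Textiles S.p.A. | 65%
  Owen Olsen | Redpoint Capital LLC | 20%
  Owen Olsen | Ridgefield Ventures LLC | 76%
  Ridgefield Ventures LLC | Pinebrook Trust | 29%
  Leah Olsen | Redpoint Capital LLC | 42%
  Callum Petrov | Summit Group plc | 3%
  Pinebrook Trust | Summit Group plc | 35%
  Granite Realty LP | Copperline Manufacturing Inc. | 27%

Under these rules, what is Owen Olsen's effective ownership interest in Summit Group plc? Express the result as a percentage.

By spousal attribution (R3), Owen Olsen is treated as also owning Leah Olsen's interest in Granite Realty LP, giving 22% + 77% = 99%.
By spousal attribution (R3), Owen Olsen is treated as also owning Leah Olsen's interest in Redpoint Capital LLC, giving 20% + 42% = 62%.
Chain via Granite Realty LP → Copperline Manufacturing Inc. (R2): 99% × 27% × 19% = 5.0787% of Summit Group plc.
Chain via Redpoint Capital LLC → Harbor Textiles S.p.A. (R2): 62% × 65% × 36% = 14.508% of Summit Group plc.
Chain via Ridgefield Ventures LLC → Pinebrook Trust (R2): 76% × 29% × 35% = 7.714% of Summit Group plc.
Aggregating (R1): 5.0787% + 14.508% + 7.714% = 27.3007%.

27.3007%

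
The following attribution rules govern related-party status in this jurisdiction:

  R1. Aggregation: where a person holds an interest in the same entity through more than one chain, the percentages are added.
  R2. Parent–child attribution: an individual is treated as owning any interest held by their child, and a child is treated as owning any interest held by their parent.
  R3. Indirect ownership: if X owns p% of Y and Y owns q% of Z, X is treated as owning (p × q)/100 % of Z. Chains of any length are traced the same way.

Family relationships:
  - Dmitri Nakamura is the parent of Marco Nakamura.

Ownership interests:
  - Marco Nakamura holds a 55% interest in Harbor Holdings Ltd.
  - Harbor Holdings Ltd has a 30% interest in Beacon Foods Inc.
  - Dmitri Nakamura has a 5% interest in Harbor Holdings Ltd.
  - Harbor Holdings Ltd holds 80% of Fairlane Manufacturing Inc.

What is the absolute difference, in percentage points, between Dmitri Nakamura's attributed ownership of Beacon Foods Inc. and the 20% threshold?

By parent–child attribution (R2), Dmitri Nakamura is treated as also owning Marco Nakamura's interest in Harbor Holdings Ltd, giving 5% + 55% = 60%.
Chain via Harbor Holdings Ltd (R3): 60% × 30% = 18% of Beacon Foods Inc.
18% falls short of the 20% threshold by 2 percentage points.

2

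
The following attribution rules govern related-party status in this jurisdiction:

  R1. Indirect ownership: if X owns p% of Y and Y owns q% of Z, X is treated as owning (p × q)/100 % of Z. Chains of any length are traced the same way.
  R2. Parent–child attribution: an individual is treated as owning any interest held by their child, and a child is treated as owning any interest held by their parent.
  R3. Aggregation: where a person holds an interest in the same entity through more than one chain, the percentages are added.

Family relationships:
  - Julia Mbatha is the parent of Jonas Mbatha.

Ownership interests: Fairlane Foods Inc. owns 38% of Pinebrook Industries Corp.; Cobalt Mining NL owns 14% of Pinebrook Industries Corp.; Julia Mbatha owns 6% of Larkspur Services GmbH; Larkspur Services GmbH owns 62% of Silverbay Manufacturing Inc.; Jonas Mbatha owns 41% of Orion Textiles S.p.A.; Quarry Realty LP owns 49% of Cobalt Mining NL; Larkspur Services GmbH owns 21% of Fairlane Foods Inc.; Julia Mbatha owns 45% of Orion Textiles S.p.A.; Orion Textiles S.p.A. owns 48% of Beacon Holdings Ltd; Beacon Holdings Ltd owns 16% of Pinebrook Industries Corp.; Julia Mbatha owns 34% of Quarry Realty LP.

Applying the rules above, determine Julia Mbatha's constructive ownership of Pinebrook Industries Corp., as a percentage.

9.416%

By parent–child attribution (R2), Julia Mbatha is treated as also owning Jonas Mbatha's interest in Orion Textiles S.p.A, giving 45% + 41% = 86%.
Chain via Quarry Realty LP → Cobalt Mining NL (R1): 34% × 49% × 14% = 2.3324% of Pinebrook Industries Corp.
Chain via Larkspur Services GmbH → Fairlane Foods Inc. (R1): 6% × 21% × 38% = 0.4788% of Pinebrook Industries Corp.
Chain via Orion Textiles S.p.A. → Beacon Holdings Ltd (R1): 86% × 48% × 16% = 6.6048% of Pinebrook Industries Corp.
Aggregating (R3): 2.3324% + 0.4788% + 6.6048% = 9.416%.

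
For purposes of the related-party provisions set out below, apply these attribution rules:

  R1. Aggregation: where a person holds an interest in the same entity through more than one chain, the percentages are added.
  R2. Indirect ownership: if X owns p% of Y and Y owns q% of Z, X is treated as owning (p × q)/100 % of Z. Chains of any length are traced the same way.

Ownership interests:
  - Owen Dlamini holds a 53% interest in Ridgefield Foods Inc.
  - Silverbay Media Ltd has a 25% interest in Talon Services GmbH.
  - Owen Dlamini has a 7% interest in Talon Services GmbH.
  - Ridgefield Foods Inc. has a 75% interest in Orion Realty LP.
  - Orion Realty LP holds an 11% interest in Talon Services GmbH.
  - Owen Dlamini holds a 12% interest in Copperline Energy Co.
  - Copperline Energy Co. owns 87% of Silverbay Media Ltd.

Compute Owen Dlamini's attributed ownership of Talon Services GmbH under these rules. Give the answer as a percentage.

Chain via Ridgefield Foods Inc. → Orion Realty LP (R2): 53% × 75% × 11% = 4.3725% of Talon Services GmbH.
Chain via Copperline Energy Co. → Silverbay Media Ltd (R2): 12% × 87% × 25% = 2.61% of Talon Services GmbH.
Direct interest in Talon Services GmbH: 7%.
Aggregating (R1): 4.3725% + 2.61% + 7% = 13.9825%.

13.9825%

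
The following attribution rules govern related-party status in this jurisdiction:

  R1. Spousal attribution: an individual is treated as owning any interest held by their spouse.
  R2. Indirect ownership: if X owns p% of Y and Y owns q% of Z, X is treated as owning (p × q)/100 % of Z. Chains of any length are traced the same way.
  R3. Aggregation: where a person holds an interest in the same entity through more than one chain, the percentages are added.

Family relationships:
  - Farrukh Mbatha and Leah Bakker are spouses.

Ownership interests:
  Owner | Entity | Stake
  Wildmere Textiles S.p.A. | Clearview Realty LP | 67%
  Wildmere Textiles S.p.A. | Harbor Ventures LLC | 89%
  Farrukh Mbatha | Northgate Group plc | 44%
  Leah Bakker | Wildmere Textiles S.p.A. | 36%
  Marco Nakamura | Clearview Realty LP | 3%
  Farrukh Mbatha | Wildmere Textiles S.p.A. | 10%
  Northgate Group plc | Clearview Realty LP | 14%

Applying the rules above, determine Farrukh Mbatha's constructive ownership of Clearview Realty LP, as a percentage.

36.98%

By spousal attribution (R1), Farrukh Mbatha is treated as also owning Leah Bakker's interest in Wildmere Textiles S.p.A, giving 10% + 36% = 46%.
Chain via Wildmere Textiles S.p.A. (R2): 46% × 67% = 30.82% of Clearview Realty LP.
Chain via Northgate Group plc (R2): 44% × 14% = 6.16% of Clearview Realty LP.
Aggregating (R3): 30.82% + 6.16% = 36.98%.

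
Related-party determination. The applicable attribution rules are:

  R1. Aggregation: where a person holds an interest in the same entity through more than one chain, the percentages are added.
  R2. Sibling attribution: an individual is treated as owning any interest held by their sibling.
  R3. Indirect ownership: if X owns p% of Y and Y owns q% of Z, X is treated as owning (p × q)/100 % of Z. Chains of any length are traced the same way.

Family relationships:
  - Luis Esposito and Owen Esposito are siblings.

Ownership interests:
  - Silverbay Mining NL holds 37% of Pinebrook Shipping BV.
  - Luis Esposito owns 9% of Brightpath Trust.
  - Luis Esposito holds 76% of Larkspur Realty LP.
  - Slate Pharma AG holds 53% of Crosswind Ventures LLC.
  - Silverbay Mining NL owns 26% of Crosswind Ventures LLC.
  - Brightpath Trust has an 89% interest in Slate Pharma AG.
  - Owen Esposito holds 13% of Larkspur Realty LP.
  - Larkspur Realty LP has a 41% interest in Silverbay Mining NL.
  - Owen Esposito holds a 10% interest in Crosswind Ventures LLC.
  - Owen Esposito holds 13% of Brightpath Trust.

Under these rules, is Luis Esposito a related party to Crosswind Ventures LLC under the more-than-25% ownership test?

Yes

By sibling attribution (R2), Luis Esposito is treated as also owning Owen Esposito's interest in Brightpath Trust, giving 9% + 13% = 22%.
By sibling attribution (R2), Luis Esposito is treated as also owning Owen Esposito's interest in Larkspur Realty LP, giving 76% + 13% = 89%.
By sibling attribution (R2), Luis Esposito is treated as owning Owen Esposito's 10% interest in Crosswind Ventures LLC.
Chain via Brightpath Trust → Slate Pharma AG (R3): 22% × 89% × 53% = 10.3774% of Crosswind Ventures LLC.
Chain via Larkspur Realty LP → Silverbay Mining NL (R3): 89% × 41% × 26% = 9.4874% of Crosswind Ventures LLC.
Direct interest in Crosswind Ventures LLC: 10%.
Aggregating (R1): 10.3774% + 9.4874% + 10% = 29.8648%.
29.8648% exceeds the 25% threshold, so Luis is a related party to Crosswind Ventures LLC.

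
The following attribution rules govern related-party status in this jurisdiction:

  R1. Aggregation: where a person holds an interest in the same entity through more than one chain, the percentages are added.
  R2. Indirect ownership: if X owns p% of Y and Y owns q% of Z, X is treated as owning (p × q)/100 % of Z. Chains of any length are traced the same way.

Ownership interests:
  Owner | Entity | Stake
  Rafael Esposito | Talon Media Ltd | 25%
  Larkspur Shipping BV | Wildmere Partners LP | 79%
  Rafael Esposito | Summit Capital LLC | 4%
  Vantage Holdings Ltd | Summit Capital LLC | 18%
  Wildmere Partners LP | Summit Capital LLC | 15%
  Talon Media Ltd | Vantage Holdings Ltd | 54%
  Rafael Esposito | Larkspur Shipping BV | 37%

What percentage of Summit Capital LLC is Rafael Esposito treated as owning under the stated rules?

Chain via Larkspur Shipping BV → Wildmere Partners LP (R2): 37% × 79% × 15% = 4.3845% of Summit Capital LLC.
Chain via Talon Media Ltd → Vantage Holdings Ltd (R2): 25% × 54% × 18% = 2.43% of Summit Capital LLC.
Direct interest in Summit Capital LLC: 4%.
Aggregating (R1): 4.3845% + 2.43% + 4% = 10.8145%.

10.8145%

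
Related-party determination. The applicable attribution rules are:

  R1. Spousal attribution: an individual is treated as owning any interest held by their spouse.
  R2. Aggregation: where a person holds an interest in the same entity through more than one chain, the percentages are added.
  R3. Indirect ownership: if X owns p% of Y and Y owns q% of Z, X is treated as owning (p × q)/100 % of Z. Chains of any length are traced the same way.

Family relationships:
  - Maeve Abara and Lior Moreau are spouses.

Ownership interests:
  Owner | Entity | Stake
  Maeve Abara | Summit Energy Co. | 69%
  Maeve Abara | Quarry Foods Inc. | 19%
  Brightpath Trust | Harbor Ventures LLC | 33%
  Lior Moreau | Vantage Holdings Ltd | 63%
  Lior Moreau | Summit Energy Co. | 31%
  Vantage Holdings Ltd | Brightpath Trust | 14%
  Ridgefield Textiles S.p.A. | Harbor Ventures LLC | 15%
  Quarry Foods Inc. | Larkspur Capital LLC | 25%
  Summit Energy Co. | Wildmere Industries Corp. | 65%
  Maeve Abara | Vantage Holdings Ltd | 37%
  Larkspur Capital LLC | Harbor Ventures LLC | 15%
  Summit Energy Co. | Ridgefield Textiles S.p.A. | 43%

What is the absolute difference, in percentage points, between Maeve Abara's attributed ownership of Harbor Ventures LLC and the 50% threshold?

38.2175

By spousal attribution (R1), Maeve Abara is treated as also owning Lior Moreau's interest in Vantage Holdings Ltd, giving 37% + 63% = 100%.
By spousal attribution (R1), Maeve Abara is treated as also owning Lior Moreau's interest in Summit Energy Co, giving 69% + 31% = 100%.
Chain via Vantage Holdings Ltd → Brightpath Trust (R3): 100% × 14% × 33% = 4.62% of Harbor Ventures LLC.
Chain via Quarry Foods Inc. → Larkspur Capital LLC (R3): 19% × 25% × 15% = 0.7125% of Harbor Ventures LLC.
Chain via Summit Energy Co. → Ridgefield Textiles S.p.A. (R3): 100% × 43% × 15% = 6.45% of Harbor Ventures LLC.
Aggregating (R2): 4.62% + 0.7125% + 6.45% = 11.7825%.
11.7825% falls short of the 50% threshold by 38.2175 percentage points.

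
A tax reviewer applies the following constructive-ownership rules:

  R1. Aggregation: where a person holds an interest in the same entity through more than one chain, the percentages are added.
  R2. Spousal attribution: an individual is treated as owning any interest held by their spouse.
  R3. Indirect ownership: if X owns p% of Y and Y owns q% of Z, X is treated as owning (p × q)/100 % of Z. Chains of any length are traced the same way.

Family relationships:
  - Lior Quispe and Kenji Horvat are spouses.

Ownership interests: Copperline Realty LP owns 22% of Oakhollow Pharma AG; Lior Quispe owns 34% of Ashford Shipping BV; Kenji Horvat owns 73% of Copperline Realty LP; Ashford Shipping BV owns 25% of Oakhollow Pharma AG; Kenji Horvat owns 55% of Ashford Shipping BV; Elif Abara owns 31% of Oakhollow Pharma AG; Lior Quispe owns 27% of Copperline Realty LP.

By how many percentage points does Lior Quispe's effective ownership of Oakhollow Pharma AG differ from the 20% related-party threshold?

By spousal attribution (R2), Lior Quispe is treated as also owning Kenji Horvat's interest in Ashford Shipping BV, giving 34% + 55% = 89%.
By spousal attribution (R2), Lior Quispe is treated as also owning Kenji Horvat's interest in Copperline Realty LP, giving 27% + 73% = 100%.
Chain via Ashford Shipping BV (R3): 89% × 25% = 22.25% of Oakhollow Pharma AG.
Chain via Copperline Realty LP (R3): 100% × 22% = 22% of Oakhollow Pharma AG.
Aggregating (R1): 22.25% + 22% = 44.25%.
44.25% exceeds the 20% threshold by 24.25 percentage points.

24.25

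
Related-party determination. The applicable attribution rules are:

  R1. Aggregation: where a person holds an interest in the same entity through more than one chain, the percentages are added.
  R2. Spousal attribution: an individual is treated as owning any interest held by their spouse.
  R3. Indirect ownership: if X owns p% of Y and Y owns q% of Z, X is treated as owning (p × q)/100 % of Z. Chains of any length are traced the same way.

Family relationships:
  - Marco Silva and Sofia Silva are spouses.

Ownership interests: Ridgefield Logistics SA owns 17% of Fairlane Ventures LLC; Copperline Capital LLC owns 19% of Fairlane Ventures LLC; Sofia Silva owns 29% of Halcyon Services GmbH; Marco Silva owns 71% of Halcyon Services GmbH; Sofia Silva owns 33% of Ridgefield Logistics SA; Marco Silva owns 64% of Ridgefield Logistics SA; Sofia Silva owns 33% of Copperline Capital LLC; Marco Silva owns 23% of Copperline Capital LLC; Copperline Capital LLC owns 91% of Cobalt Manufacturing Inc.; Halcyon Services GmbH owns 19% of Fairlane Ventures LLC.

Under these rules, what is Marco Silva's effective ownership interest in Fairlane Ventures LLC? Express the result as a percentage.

46.13%

By spousal attribution (R2), Marco Silva is treated as also owning Sofia Silva's interest in Copperline Capital LLC, giving 23% + 33% = 56%.
By spousal attribution (R2), Marco Silva is treated as also owning Sofia Silva's interest in Halcyon Services GmbH, giving 71% + 29% = 100%.
By spousal attribution (R2), Marco Silva is treated as also owning Sofia Silva's interest in Ridgefield Logistics SA, giving 64% + 33% = 97%.
Chain via Copperline Capital LLC (R3): 56% × 19% = 10.64% of Fairlane Ventures LLC.
Chain via Halcyon Services GmbH (R3): 100% × 19% = 19% of Fairlane Ventures LLC.
Chain via Ridgefield Logistics SA (R3): 97% × 17% = 16.49% of Fairlane Ventures LLC.
Aggregating (R1): 10.64% + 19% + 16.49% = 46.13%.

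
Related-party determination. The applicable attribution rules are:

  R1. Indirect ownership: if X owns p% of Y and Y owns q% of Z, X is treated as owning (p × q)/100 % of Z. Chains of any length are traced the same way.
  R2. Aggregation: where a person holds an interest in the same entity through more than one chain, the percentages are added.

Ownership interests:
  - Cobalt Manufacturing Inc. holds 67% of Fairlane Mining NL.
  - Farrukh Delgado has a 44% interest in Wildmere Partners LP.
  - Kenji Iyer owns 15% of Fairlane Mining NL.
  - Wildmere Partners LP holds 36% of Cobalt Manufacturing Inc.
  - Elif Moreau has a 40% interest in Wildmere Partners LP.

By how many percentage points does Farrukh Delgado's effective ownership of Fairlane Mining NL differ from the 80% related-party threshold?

69.3872

Chain via Wildmere Partners LP → Cobalt Manufacturing Inc. (R1): 44% × 36% × 67% = 10.6128% of Fairlane Mining NL.
10.6128% falls short of the 80% threshold by 69.3872 percentage points.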